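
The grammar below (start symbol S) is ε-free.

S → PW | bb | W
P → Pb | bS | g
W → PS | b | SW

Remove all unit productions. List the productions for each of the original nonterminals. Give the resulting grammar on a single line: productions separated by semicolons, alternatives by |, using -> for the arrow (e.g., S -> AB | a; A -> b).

S -> b | PS | PW | SW | bb; P -> g | Pb | bS; W -> b | PS | SW

Unit productions: S->W.
Unit pairs (A ⇒* B via units): (S,W).
S: inherits non-unit rules of {S, W} → PS | PW | SW | b | bb.
P: inherits non-unit rules of {P} → Pb | bS | g.
W: inherits non-unit rules of {W} → PS | SW | b.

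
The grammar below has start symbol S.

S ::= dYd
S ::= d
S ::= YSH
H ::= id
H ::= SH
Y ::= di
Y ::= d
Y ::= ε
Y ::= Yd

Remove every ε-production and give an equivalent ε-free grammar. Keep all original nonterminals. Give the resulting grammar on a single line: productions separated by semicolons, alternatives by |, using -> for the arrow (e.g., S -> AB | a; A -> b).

Nullable set: {Y}.
S -> YSH: Y nullable, giving SH | YSH.
S -> dYd: Y nullable, giving dYd | dd.
Drop Y -> ε.
Y -> Yd: Y nullable, giving Yd | d.
Unchanged (no nullable symbols): S -> d; H -> SH; H -> id; Y -> d; Y -> di.

S -> d | SH | dd | YSH | dYd; H -> SH | id; Y -> d | Yd | di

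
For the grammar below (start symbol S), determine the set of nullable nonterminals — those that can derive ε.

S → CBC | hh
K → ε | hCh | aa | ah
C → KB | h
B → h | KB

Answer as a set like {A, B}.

{K}

Directly nullable (have an ε-rule): {K}.
Not nullable: B, C, S — each has a terminal in every rule's right-hand side or depends on a non-nullable symbol.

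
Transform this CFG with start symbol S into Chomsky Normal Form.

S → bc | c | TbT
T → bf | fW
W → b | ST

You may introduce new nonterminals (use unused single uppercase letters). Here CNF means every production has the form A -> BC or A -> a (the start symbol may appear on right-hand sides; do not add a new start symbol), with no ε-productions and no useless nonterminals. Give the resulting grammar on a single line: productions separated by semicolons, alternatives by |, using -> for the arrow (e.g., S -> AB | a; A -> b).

No ε-productions.
No unit productions to eliminate.
TERM: introduce A -> b, B -> c, C -> f and substitute in every rule of length ≥2.
BIN: S -> TAT becomes S -> TD, D -> AT.

S -> c | AB | TD; A -> b; B -> c; C -> f; D -> AT; T -> AC | CW; W -> b | ST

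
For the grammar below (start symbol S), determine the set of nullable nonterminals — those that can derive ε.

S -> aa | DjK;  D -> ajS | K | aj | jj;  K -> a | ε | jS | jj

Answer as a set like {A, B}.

Directly nullable (have an ε-rule): {K}.
D is nullable via D -> K (every symbol on the right is already known nullable).
Not nullable: S — each has a terminal in every rule's right-hand side or depends on a non-nullable symbol.

{D, K}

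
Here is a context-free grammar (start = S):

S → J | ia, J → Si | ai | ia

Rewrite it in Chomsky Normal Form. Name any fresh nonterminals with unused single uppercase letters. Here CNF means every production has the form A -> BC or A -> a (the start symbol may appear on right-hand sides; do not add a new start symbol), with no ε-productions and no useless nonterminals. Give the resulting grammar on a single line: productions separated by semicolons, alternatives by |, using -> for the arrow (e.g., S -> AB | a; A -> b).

S -> AB | BA | SA; A -> i; B -> a

No ε-productions.
After unit-elimination: S -> Si | ai | ia; J -> Si | ai | ia.
TERM: introduce B -> a, A -> i and substitute in every rule of length ≥2.
Drop unreachable/unproductive: J.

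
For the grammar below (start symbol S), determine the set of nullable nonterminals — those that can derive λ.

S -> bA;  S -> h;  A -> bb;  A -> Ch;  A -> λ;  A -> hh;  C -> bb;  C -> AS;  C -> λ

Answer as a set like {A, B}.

{A, C}

Directly nullable (have an ε-rule): {A, C}.
Not nullable: S — each has a terminal in every rule's right-hand side or depends on a non-nullable symbol.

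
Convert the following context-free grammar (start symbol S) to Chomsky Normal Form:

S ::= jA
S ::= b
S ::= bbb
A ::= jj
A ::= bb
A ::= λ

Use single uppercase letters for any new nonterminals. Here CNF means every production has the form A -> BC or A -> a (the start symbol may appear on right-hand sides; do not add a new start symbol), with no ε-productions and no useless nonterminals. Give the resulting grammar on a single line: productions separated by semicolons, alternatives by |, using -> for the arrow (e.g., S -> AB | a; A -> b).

S -> b | j | BD | CA; A -> BB | CC; B -> b; C -> j; D -> BB

Nullable: {A}; after ε-elimination: S -> b | j | jA | bbb; A -> bb | jj.
No unit productions to eliminate.
TERM: introduce B -> b, C -> j and substitute in every rule of length ≥2.
BIN: S -> BBB becomes S -> BD, D -> BB.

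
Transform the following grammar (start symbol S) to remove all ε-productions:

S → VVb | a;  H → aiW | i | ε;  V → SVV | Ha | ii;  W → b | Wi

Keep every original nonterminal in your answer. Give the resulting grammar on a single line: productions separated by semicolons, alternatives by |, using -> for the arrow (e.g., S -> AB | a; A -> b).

S -> a | VVb; H -> i | aiW; V -> a | Ha | ii | SVV; W -> b | Wi

Nullable set: {H}.
Drop H -> ε.
V -> Ha: H nullable, giving Ha | a.
Unchanged (no nullable symbols): S -> VVb; S -> a; H -> aiW; H -> i; V -> SVV; V -> ii; W -> Wi; W -> b.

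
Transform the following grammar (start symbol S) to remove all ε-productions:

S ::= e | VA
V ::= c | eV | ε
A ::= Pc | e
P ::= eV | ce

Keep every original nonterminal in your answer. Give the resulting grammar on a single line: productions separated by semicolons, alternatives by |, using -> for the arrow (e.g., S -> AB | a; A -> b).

S -> A | e | VA; A -> e | Pc; P -> e | ce | eV; V -> c | e | eV

Nullable set: {V}.
S -> VA: V nullable, giving A | VA.
P -> eV: V nullable, giving e | eV.
Drop V -> ε.
V -> eV: V nullable, giving e | eV.
Unchanged (no nullable symbols): S -> e; A -> Pc; A -> e; P -> ce; V -> c.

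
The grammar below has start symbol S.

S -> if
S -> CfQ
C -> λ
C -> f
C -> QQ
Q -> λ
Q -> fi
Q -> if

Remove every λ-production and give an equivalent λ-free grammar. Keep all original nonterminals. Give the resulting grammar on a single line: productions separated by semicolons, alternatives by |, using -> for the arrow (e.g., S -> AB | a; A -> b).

Nullable set: {C, Q}.
S -> CfQ: C, Q nullable, giving Cf | CfQ | f | fQ.
Drop C -> λ.
C -> QQ: Q, Q nullable, giving Q | QQ.
Drop Q -> λ.
Unchanged (no nullable symbols): S -> if; C -> f; Q -> fi; Q -> if.

S -> f | Cf | fQ | if | CfQ; C -> Q | f | QQ; Q -> fi | if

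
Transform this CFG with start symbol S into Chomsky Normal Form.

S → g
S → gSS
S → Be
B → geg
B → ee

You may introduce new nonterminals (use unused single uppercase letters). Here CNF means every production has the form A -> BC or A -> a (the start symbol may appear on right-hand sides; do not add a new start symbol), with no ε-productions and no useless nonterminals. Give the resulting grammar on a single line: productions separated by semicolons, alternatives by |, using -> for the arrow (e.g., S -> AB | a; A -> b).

No ε-productions.
No unit productions to eliminate.
TERM: introduce A -> e, C -> g and substitute in every rule of length ≥2.
BIN: B -> CAC becomes B -> CD, D -> AC; S -> CSS becomes S -> CE, E -> SS.

S -> g | BA | CE; A -> e; B -> AA | CD; C -> g; D -> AC; E -> SS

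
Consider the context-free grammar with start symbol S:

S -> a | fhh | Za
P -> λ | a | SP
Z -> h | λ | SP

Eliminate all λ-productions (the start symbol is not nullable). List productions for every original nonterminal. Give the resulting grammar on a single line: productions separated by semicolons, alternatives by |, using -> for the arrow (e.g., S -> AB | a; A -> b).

Nullable set: {P, Z}.
S -> Za: Z nullable, giving Za | a.
Drop P -> λ.
P -> SP: P nullable, giving S | SP.
Drop Z -> λ.
Z -> SP: P nullable, giving S | SP.
Unchanged (no nullable symbols): S -> a; S -> fhh; P -> a; Z -> h.

S -> a | Za | fhh; P -> S | a | SP; Z -> S | h | SP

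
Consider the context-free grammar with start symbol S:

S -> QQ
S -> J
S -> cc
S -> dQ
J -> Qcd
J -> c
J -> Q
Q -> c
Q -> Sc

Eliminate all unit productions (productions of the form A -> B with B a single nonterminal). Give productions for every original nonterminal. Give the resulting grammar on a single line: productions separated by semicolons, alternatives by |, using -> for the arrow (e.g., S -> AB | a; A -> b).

S -> c | QQ | Sc | cc | dQ | Qcd; J -> c | Sc | Qcd; Q -> c | Sc

Unit productions: J->Q, S->J.
Unit pairs (A ⇒* B via units): (J,Q), (S,J), (S,Q).
S: inherits non-unit rules of {J, Q, S} → QQ | Qcd | Sc | c | cc | dQ.
J: inherits non-unit rules of {J, Q} → Qcd | Sc | c.
Q: inherits non-unit rules of {Q} → Sc | c.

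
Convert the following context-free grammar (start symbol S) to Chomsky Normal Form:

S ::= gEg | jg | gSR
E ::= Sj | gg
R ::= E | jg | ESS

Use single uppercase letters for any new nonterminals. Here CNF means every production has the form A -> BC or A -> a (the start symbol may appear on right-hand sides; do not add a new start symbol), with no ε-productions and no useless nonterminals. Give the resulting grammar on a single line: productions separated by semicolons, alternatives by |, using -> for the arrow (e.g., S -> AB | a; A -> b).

S -> AB | BD | BF; A -> j; B -> g; C -> SS; D -> EB; E -> BB | SA; F -> SR; R -> AB | BB | EC | SA

No ε-productions.
After unit-elimination: S -> jg | gEg | gSR; E -> Sj | gg; R -> Sj | gg | jg | ESS.
TERM: introduce B -> g, A -> j and substitute in every rule of length ≥2.
BIN: R -> ESS becomes R -> EC, C -> SS; S -> BEB becomes S -> BD, D -> EB; S -> BSR becomes S -> BF, F -> SR.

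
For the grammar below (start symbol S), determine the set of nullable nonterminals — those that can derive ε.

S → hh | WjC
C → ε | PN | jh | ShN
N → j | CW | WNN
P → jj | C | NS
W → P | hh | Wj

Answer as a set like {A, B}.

{C, N, P, W}

Directly nullable (have an ε-rule): {C}.
P is nullable via P -> C (every symbol on the right is already known nullable).
W is nullable via W -> P (every symbol on the right is already known nullable).
N is nullable via N -> CW (every symbol on the right is already known nullable).
Not nullable: S — each has a terminal in every rule's right-hand side or depends on a non-nullable symbol.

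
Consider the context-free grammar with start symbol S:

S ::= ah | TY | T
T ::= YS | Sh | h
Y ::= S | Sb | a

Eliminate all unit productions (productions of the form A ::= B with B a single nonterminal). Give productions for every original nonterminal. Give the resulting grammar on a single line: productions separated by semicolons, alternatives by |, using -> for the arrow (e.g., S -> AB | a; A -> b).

Unit productions: S->T, Y->S.
Unit pairs (A ⇒* B via units): (S,T), (Y,S), (Y,T).
S: inherits non-unit rules of {S, T} → Sh | TY | YS | ah | h.
T: inherits non-unit rules of {T} → Sh | YS | h.
Y: inherits non-unit rules of {S, T, Y} → Sb | Sh | TY | YS | a | ah | h.

S -> h | Sh | TY | YS | ah; T -> h | Sh | YS; Y -> a | h | Sb | Sh | TY | YS | ah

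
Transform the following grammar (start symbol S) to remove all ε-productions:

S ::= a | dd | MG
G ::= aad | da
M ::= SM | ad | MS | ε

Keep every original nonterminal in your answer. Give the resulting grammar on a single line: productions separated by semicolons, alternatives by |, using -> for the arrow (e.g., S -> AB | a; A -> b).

S -> G | a | MG | dd; G -> da | aad; M -> S | MS | SM | ad

Nullable set: {M}.
S -> MG: M nullable, giving G | MG.
Drop M -> ε.
M -> MS: M nullable, giving MS | S.
M -> SM: M nullable, giving S | SM.
Unchanged (no nullable symbols): S -> a; S -> dd; G -> aad; G -> da; M -> ad.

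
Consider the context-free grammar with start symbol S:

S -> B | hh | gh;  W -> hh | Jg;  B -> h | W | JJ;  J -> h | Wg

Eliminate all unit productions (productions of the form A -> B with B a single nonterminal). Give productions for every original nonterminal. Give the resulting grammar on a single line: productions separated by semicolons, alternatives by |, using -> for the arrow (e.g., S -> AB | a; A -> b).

S -> h | JJ | Jg | gh | hh; B -> h | JJ | Jg | hh; J -> h | Wg; W -> Jg | hh

Unit productions: B->W, S->B.
Unit pairs (A ⇒* B via units): (B,W), (S,B), (S,W).
S: inherits non-unit rules of {B, S, W} → JJ | Jg | gh | h | hh.
B: inherits non-unit rules of {B, W} → JJ | Jg | h | hh.
J: inherits non-unit rules of {J} → Wg | h.
W: inherits non-unit rules of {W} → Jg | hh.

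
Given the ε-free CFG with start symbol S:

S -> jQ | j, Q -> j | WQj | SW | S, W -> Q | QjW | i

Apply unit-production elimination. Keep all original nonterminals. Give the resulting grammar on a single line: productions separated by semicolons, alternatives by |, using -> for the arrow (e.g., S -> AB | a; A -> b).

Unit productions: Q->S, W->Q.
Unit pairs (A ⇒* B via units): (Q,S), (W,Q), (W,S).
S: inherits non-unit rules of {S} → j | jQ.
Q: inherits non-unit rules of {Q, S} → SW | WQj | j | jQ.
W: inherits non-unit rules of {Q, S, W} → QjW | SW | WQj | i | j | jQ.

S -> j | jQ; Q -> j | SW | jQ | WQj; W -> i | j | SW | jQ | QjW | WQj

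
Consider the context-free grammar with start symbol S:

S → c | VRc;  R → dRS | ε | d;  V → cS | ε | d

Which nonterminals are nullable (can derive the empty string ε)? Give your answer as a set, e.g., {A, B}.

Directly nullable (have an ε-rule): {R, V}.
Not nullable: S — each has a terminal in every rule's right-hand side or depends on a non-nullable symbol.

{R, V}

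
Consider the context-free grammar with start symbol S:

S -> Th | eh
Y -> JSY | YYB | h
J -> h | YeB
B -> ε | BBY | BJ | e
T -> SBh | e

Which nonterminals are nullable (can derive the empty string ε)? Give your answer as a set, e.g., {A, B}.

{B}

Directly nullable (have an ε-rule): {B}.
Not nullable: J, S, T, Y — each has a terminal in every rule's right-hand side or depends on a non-nullable symbol.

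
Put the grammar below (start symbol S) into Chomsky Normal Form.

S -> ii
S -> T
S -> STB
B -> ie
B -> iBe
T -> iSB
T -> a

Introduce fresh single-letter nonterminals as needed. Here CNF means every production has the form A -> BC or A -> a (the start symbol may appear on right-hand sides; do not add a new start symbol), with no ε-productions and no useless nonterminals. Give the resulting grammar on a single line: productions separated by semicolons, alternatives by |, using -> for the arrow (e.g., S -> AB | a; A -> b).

S -> a | AA | AE | SF; A -> i; B -> AC | AD; C -> e; D -> BC; E -> SB; F -> TB; G -> SB; T -> a | AG

No ε-productions.
After unit-elimination: S -> a | ii | STB | iSB; B -> ie | iBe; T -> a | iSB.
TERM: introduce C -> e, A -> i and substitute in every rule of length ≥2.
BIN: B -> ABC becomes B -> AD, D -> BC; S -> ASB becomes S -> AE, E -> SB; S -> STB becomes S -> SF, F -> TB; T -> ASB becomes T -> AG, G -> SB.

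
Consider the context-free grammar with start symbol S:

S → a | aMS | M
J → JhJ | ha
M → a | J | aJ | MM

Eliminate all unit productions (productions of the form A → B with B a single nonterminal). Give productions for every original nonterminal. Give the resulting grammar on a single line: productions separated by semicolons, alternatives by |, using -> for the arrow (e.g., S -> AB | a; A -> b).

Unit productions: M->J, S->M.
Unit pairs (A ⇒* B via units): (M,J), (S,J), (S,M).
S: inherits non-unit rules of {J, M, S} → JhJ | MM | a | aJ | aMS | ha.
J: inherits non-unit rules of {J} → JhJ | ha.
M: inherits non-unit rules of {J, M} → JhJ | MM | a | aJ | ha.

S -> a | MM | aJ | ha | JhJ | aMS; J -> ha | JhJ; M -> a | MM | aJ | ha | JhJ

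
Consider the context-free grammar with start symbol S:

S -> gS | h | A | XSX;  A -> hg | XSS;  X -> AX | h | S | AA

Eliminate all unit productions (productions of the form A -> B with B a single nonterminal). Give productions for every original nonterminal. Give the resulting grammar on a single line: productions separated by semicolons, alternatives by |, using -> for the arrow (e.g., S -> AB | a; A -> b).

Unit productions: S->A, X->S.
Unit pairs (A ⇒* B via units): (S,A), (X,A), (X,S).
S: inherits non-unit rules of {A, S} → XSS | XSX | gS | h | hg.
A: inherits non-unit rules of {A} → XSS | hg.
X: inherits non-unit rules of {A, S, X} → AA | AX | XSS | XSX | gS | h | hg.

S -> h | gS | hg | XSS | XSX; A -> hg | XSS; X -> h | AA | AX | gS | hg | XSS | XSX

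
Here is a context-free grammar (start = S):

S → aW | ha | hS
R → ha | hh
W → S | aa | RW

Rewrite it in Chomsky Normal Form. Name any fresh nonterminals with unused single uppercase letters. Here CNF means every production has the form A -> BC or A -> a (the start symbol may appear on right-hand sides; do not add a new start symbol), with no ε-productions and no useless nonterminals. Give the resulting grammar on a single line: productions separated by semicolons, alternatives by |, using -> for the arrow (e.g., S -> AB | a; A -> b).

S -> AB | AS | BW; A -> h; B -> a; R -> AA | AB; W -> AB | AS | BB | BW | RW

No ε-productions.
After unit-elimination: S -> aW | hS | ha; R -> ha | hh; W -> RW | aW | aa | hS | ha.
TERM: introduce B -> a, A -> h and substitute in every rule of length ≥2.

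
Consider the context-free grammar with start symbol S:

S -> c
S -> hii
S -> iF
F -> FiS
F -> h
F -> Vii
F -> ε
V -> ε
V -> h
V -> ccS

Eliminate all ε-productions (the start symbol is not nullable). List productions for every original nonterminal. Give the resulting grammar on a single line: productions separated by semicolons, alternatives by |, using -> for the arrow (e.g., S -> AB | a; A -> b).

Nullable set: {F, V}.
S -> iF: F nullable, giving i | iF.
Drop F -> ε.
F -> FiS: F nullable, giving FiS | iS.
F -> Vii: V nullable, giving Vii | ii.
Drop V -> ε.
Unchanged (no nullable symbols): S -> c; S -> hii; F -> h; V -> ccS; V -> h.

S -> c | i | iF | hii; F -> h | iS | ii | FiS | Vii; V -> h | ccS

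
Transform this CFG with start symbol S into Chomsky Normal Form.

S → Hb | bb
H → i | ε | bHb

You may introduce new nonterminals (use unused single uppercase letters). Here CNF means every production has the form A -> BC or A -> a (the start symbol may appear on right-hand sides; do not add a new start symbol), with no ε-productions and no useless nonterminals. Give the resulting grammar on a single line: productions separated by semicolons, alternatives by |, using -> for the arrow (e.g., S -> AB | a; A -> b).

S -> b | AA | HA; A -> b; B -> HA; H -> i | AA | AB

Nullable: {H}; after ε-elimination: S -> b | Hb | bb; H -> i | bb | bHb.
No unit productions to eliminate.
TERM: introduce A -> b and substitute in every rule of length ≥2.
BIN: H -> AHA becomes H -> AB, B -> HA.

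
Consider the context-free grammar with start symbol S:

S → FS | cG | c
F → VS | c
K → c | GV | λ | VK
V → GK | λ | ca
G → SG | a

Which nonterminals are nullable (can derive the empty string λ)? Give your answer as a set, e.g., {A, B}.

Directly nullable (have an ε-rule): {K, V}.
Not nullable: F, G, S — each has a terminal in every rule's right-hand side or depends on a non-nullable symbol.

{K, V}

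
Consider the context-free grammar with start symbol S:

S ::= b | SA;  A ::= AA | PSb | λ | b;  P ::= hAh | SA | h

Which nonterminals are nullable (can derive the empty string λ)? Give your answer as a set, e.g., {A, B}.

{A}

Directly nullable (have an ε-rule): {A}.
Not nullable: P, S — each has a terminal in every rule's right-hand side or depends on a non-nullable symbol.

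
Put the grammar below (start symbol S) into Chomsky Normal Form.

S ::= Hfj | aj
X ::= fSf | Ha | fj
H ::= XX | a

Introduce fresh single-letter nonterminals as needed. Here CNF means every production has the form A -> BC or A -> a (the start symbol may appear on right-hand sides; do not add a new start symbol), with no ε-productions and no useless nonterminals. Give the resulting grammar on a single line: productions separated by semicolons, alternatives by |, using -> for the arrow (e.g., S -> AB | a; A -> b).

S -> CB | HD; A -> f; B -> j; C -> a; D -> AB; E -> SA; H -> a | XX; X -> AB | AE | HC

No ε-productions.
No unit productions to eliminate.
TERM: introduce C -> a, A -> f, B -> j and substitute in every rule of length ≥2.
BIN: S -> HAB becomes S -> HD, D -> AB; X -> ASA becomes X -> AE, E -> SA.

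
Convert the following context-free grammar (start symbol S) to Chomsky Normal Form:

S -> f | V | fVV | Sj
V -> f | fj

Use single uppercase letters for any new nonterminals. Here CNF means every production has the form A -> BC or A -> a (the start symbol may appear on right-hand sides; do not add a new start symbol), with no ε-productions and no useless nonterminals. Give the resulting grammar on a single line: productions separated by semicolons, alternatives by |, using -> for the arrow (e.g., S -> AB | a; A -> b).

No ε-productions.
After unit-elimination: S -> f | Sj | fj | fVV; V -> f | fj.
TERM: introduce B -> f, A -> j and substitute in every rule of length ≥2.
BIN: S -> BVV becomes S -> BC, C -> VV.

S -> f | BA | BC | SA; A -> j; B -> f; C -> VV; V -> f | BA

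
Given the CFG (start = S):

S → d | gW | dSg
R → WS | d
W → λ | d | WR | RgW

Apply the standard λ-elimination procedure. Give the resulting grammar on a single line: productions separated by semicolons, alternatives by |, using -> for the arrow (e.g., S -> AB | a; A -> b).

S -> d | g | gW | dSg; R -> S | d | WS; W -> R | d | Rg | WR | RgW

Nullable set: {W}.
S -> gW: W nullable, giving g | gW.
R -> WS: W nullable, giving S | WS.
Drop W -> λ.
W -> RgW: W nullable, giving Rg | RgW.
W -> WR: W nullable, giving R | WR.
Unchanged (no nullable symbols): S -> d; S -> dSg; R -> d; W -> d.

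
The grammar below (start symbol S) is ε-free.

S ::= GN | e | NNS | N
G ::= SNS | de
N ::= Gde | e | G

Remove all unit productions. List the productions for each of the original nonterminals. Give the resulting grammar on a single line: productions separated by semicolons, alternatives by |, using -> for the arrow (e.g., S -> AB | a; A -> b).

S -> e | GN | de | Gde | NNS | SNS; G -> de | SNS; N -> e | de | Gde | SNS

Unit productions: N->G, S->N.
Unit pairs (A ⇒* B via units): (N,G), (S,G), (S,N).
S: inherits non-unit rules of {G, N, S} → GN | Gde | NNS | SNS | de | e.
G: inherits non-unit rules of {G} → SNS | de.
N: inherits non-unit rules of {G, N} → Gde | SNS | de | e.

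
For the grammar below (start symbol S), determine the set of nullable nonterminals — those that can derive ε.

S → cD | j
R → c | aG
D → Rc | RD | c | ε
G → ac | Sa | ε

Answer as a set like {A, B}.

{D, G}

Directly nullable (have an ε-rule): {D, G}.
Not nullable: R, S — each has a terminal in every rule's right-hand side or depends on a non-nullable symbol.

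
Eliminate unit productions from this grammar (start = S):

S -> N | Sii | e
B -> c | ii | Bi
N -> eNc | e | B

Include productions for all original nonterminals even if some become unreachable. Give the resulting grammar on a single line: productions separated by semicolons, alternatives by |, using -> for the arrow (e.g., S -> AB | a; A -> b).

S -> c | e | Bi | ii | Sii | eNc; B -> c | Bi | ii; N -> c | e | Bi | ii | eNc

Unit productions: N->B, S->N.
Unit pairs (A ⇒* B via units): (N,B), (S,B), (S,N).
S: inherits non-unit rules of {B, N, S} → Bi | Sii | c | e | eNc | ii.
B: inherits non-unit rules of {B} → Bi | c | ii.
N: inherits non-unit rules of {B, N} → Bi | c | e | eNc | ii.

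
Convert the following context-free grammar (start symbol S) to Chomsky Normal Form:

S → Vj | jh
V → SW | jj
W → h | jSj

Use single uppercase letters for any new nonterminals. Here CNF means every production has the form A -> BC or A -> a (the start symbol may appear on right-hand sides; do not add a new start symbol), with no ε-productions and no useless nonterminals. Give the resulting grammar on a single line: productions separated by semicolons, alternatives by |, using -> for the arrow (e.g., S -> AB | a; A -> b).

S -> AB | VA; A -> j; B -> h; C -> SA; V -> AA | SW; W -> h | AC

No ε-productions.
No unit productions to eliminate.
TERM: introduce B -> h, A -> j and substitute in every rule of length ≥2.
BIN: W -> ASA becomes W -> AC, C -> SA.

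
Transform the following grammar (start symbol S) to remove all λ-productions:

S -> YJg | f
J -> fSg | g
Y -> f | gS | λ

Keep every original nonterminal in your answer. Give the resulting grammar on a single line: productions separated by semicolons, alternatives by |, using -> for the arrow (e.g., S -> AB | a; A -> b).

S -> f | Jg | YJg; J -> g | fSg; Y -> f | gS

Nullable set: {Y}.
S -> YJg: Y nullable, giving Jg | YJg.
Drop Y -> λ.
Unchanged (no nullable symbols): S -> f; J -> fSg; J -> g; Y -> f; Y -> gS.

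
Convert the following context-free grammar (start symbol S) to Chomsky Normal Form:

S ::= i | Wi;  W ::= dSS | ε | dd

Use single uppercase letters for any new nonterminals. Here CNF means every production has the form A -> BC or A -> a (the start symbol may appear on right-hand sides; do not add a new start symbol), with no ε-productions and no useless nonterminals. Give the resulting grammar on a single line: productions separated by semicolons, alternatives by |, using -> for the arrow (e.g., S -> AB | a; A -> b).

S -> i | WA; A -> i; B -> d; C -> SS; W -> BB | BC

Nullable: {W}; after ε-elimination: S -> i | Wi; W -> dd | dSS.
No unit productions to eliminate.
TERM: introduce B -> d, A -> i and substitute in every rule of length ≥2.
BIN: W -> BSS becomes W -> BC, C -> SS.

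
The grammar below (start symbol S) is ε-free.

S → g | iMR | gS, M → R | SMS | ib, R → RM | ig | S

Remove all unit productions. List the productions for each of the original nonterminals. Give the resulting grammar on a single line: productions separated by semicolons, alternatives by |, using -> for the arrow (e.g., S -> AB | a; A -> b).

Unit productions: M->R, R->S.
Unit pairs (A ⇒* B via units): (M,R), (M,S), (R,S).
S: inherits non-unit rules of {S} → g | gS | iMR.
M: inherits non-unit rules of {M, R, S} → RM | SMS | g | gS | iMR | ib | ig.
R: inherits non-unit rules of {R, S} → RM | g | gS | iMR | ig.

S -> g | gS | iMR; M -> g | RM | gS | ib | ig | SMS | iMR; R -> g | RM | gS | ig | iMR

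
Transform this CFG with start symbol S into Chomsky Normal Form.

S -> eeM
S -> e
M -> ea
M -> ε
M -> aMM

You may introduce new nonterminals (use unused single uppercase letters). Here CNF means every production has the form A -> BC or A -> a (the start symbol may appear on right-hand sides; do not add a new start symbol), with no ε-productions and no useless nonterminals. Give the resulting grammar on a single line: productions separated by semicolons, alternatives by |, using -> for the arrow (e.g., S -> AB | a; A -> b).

Nullable: {M}; after ε-elimination: S -> e | ee | eeM; M -> a | aM | ea | aMM.
No unit productions to eliminate.
TERM: introduce A -> a, B -> e and substitute in every rule of length ≥2.
BIN: M -> AMM becomes M -> AC, C -> MM; S -> BBM becomes S -> BD, D -> BM.

S -> e | BB | BD; A -> a; B -> e; C -> MM; D -> BM; M -> a | AC | AM | BA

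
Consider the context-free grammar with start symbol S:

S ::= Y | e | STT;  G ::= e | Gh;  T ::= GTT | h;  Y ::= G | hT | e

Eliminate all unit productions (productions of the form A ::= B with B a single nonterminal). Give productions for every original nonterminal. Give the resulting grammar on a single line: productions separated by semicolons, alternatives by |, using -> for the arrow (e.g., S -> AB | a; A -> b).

S -> e | Gh | hT | STT; G -> e | Gh; T -> h | GTT; Y -> e | Gh | hT

Unit productions: S->Y, Y->G.
Unit pairs (A ⇒* B via units): (S,G), (S,Y), (Y,G).
S: inherits non-unit rules of {G, S, Y} → Gh | STT | e | hT.
G: inherits non-unit rules of {G} → Gh | e.
T: inherits non-unit rules of {T} → GTT | h.
Y: inherits non-unit rules of {G, Y} → Gh | e | hT.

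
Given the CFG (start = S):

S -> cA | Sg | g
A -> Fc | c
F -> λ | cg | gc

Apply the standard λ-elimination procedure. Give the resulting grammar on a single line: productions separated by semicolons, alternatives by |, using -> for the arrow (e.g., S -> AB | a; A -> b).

Nullable set: {F}.
A -> Fc: F nullable, giving Fc | c.
Drop F -> λ.
Unchanged (no nullable symbols): S -> Sg; S -> cA; S -> g; A -> c; F -> cg; F -> gc.

S -> g | Sg | cA; A -> c | Fc; F -> cg | gc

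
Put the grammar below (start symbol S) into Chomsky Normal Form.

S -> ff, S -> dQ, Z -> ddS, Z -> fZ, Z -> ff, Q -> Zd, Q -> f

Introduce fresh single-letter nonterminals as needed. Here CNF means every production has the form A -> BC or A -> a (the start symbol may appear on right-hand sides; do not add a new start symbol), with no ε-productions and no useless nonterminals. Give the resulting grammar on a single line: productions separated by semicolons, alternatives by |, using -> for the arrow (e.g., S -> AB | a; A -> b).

S -> AQ | BB; A -> d; B -> f; C -> AS; Q -> f | ZA; Z -> AC | BB | BZ

No ε-productions.
No unit productions to eliminate.
TERM: introduce A -> d, B -> f and substitute in every rule of length ≥2.
BIN: Z -> AAS becomes Z -> AC, C -> AS.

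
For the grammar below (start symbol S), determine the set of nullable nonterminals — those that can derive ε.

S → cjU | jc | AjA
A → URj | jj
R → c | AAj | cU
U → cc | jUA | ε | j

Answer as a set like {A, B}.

Directly nullable (have an ε-rule): {U}.
Not nullable: A, R, S — each has a terminal in every rule's right-hand side or depends on a non-nullable symbol.

{U}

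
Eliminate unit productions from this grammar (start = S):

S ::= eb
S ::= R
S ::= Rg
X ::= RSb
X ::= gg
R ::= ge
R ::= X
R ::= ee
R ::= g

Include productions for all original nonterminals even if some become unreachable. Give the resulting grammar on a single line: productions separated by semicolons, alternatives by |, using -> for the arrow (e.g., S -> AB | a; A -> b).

S -> g | Rg | eb | ee | ge | gg | RSb; R -> g | ee | ge | gg | RSb; X -> gg | RSb

Unit productions: R->X, S->R.
Unit pairs (A ⇒* B via units): (R,X), (S,R), (S,X).
S: inherits non-unit rules of {R, S, X} → RSb | Rg | eb | ee | g | ge | gg.
R: inherits non-unit rules of {R, X} → RSb | ee | g | ge | gg.
X: inherits non-unit rules of {X} → RSb | gg.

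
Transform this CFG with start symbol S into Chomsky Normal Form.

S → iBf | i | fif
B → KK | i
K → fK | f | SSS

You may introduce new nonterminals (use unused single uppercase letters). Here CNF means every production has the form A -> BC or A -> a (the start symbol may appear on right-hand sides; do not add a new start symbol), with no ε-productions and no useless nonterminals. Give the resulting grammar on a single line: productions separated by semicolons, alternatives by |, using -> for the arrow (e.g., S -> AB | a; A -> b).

S -> i | AE | CF; A -> f; B -> i | KK; C -> i; D -> SS; E -> CA; F -> BA; K -> f | AK | SD

No ε-productions.
No unit productions to eliminate.
TERM: introduce A -> f, C -> i and substitute in every rule of length ≥2.
BIN: K -> SSS becomes K -> SD, D -> SS; S -> ACA becomes S -> AE, E -> CA; S -> CBA becomes S -> CF, F -> BA.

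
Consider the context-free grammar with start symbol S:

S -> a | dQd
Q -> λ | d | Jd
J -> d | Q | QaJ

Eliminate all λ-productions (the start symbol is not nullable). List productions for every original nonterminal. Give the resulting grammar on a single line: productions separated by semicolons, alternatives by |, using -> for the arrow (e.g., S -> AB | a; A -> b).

S -> a | dd | dQd; J -> Q | a | d | Qa | aJ | QaJ; Q -> d | Jd

Nullable set: {J, Q}.
S -> dQd: Q nullable, giving dQd | dd.
J -> Q: Q nullable, giving Q.
J -> QaJ: Q, J nullable, giving Qa | QaJ | a | aJ.
Drop Q -> λ.
Q -> Jd: J nullable, giving Jd | d.
Unchanged (no nullable symbols): S -> a; J -> d; Q -> d.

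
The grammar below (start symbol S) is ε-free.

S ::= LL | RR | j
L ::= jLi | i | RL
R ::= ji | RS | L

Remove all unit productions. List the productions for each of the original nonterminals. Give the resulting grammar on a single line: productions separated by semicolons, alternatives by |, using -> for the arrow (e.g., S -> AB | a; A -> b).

S -> j | LL | RR; L -> i | RL | jLi; R -> i | RL | RS | ji | jLi

Unit productions: R->L.
Unit pairs (A ⇒* B via units): (R,L).
S: inherits non-unit rules of {S} → LL | RR | j.
L: inherits non-unit rules of {L} → RL | i | jLi.
R: inherits non-unit rules of {L, R} → RL | RS | i | jLi | ji.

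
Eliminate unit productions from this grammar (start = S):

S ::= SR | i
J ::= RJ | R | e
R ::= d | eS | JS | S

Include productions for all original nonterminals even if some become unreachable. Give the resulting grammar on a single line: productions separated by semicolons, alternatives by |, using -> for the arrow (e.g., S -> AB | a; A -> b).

S -> i | SR; J -> d | e | i | JS | RJ | SR | eS; R -> d | i | JS | SR | eS

Unit productions: J->R, R->S.
Unit pairs (A ⇒* B via units): (J,R), (J,S), (R,S).
S: inherits non-unit rules of {S} → SR | i.
J: inherits non-unit rules of {J, R, S} → JS | RJ | SR | d | e | eS | i.
R: inherits non-unit rules of {R, S} → JS | SR | d | eS | i.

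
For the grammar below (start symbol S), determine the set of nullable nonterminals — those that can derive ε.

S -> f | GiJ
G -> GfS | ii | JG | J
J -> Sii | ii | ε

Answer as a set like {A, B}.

{G, J}

Directly nullable (have an ε-rule): {J}.
G is nullable via G -> J (every symbol on the right is already known nullable).
Not nullable: S — each has a terminal in every rule's right-hand side or depends on a non-nullable symbol.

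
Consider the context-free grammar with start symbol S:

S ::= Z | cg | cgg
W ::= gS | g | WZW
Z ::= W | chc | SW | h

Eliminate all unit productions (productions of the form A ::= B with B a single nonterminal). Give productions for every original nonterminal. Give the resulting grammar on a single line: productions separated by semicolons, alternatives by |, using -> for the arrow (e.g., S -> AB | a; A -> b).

Unit productions: S->Z, Z->W.
Unit pairs (A ⇒* B via units): (S,W), (S,Z), (Z,W).
S: inherits non-unit rules of {S, W, Z} → SW | WZW | cg | cgg | chc | g | gS | h.
W: inherits non-unit rules of {W} → WZW | g | gS.
Z: inherits non-unit rules of {W, Z} → SW | WZW | chc | g | gS | h.

S -> g | h | SW | cg | gS | WZW | cgg | chc; W -> g | gS | WZW; Z -> g | h | SW | gS | WZW | chc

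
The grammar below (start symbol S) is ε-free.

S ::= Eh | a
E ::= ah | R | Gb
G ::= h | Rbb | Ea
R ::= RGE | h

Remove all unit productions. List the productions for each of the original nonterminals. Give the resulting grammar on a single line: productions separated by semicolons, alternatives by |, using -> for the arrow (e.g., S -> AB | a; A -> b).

Unit productions: E->R.
Unit pairs (A ⇒* B via units): (E,R).
S: inherits non-unit rules of {S} → Eh | a.
E: inherits non-unit rules of {E, R} → Gb | RGE | ah | h.
G: inherits non-unit rules of {G} → Ea | Rbb | h.
R: inherits non-unit rules of {R} → RGE | h.

S -> a | Eh; E -> h | Gb | ah | RGE; G -> h | Ea | Rbb; R -> h | RGE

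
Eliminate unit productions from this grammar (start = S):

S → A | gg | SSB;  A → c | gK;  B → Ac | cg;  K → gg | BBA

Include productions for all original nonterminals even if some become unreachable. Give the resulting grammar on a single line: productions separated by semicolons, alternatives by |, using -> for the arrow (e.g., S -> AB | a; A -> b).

S -> c | gK | gg | SSB; A -> c | gK; B -> Ac | cg; K -> gg | BBA

Unit productions: S->A.
Unit pairs (A ⇒* B via units): (S,A).
S: inherits non-unit rules of {A, S} → SSB | c | gK | gg.
A: inherits non-unit rules of {A} → c | gK.
B: inherits non-unit rules of {B} → Ac | cg.
K: inherits non-unit rules of {K} → BBA | gg.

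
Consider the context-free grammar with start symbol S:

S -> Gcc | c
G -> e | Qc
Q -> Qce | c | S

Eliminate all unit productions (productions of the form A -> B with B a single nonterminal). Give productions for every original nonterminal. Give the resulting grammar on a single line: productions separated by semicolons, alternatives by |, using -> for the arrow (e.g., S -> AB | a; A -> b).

S -> c | Gcc; G -> e | Qc; Q -> c | Gcc | Qce

Unit productions: Q->S.
Unit pairs (A ⇒* B via units): (Q,S).
S: inherits non-unit rules of {S} → Gcc | c.
G: inherits non-unit rules of {G} → Qc | e.
Q: inherits non-unit rules of {Q, S} → Gcc | Qce | c.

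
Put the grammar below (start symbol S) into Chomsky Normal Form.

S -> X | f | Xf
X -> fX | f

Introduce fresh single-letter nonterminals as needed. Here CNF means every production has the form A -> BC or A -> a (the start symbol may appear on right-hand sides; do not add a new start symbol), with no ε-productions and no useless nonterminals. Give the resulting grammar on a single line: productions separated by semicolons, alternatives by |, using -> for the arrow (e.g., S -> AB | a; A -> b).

No ε-productions.
After unit-elimination: S -> f | Xf | fX; X -> f | fX.
TERM: introduce A -> f and substitute in every rule of length ≥2.

S -> f | AX | XA; A -> f; X -> f | AX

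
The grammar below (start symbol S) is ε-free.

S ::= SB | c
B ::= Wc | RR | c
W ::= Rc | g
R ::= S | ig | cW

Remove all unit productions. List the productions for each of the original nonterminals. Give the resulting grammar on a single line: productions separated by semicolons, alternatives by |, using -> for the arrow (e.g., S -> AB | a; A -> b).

Unit productions: R->S.
Unit pairs (A ⇒* B via units): (R,S).
S: inherits non-unit rules of {S} → SB | c.
B: inherits non-unit rules of {B} → RR | Wc | c.
R: inherits non-unit rules of {R, S} → SB | c | cW | ig.
W: inherits non-unit rules of {W} → Rc | g.

S -> c | SB; B -> c | RR | Wc; R -> c | SB | cW | ig; W -> g | Rc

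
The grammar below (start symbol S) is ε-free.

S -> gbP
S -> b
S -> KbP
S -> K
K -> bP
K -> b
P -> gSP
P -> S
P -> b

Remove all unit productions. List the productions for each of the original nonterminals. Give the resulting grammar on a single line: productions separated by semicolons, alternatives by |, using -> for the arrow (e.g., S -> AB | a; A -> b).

S -> b | bP | KbP | gbP; K -> b | bP; P -> b | bP | KbP | gSP | gbP

Unit productions: P->S, S->K.
Unit pairs (A ⇒* B via units): (P,K), (P,S), (S,K).
S: inherits non-unit rules of {K, S} → KbP | b | bP | gbP.
K: inherits non-unit rules of {K} → b | bP.
P: inherits non-unit rules of {K, P, S} → KbP | b | bP | gSP | gbP.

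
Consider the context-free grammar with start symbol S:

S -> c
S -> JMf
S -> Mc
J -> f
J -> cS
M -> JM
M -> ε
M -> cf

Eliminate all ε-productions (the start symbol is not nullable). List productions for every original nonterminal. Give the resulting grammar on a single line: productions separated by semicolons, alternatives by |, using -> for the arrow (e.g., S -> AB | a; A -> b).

S -> c | Jf | Mc | JMf; J -> f | cS; M -> J | JM | cf

Nullable set: {M}.
S -> JMf: M nullable, giving JMf | Jf.
S -> Mc: M nullable, giving Mc | c.
Drop M -> ε.
M -> JM: M nullable, giving J | JM.
Unchanged (no nullable symbols): S -> c; J -> cS; J -> f; M -> cf.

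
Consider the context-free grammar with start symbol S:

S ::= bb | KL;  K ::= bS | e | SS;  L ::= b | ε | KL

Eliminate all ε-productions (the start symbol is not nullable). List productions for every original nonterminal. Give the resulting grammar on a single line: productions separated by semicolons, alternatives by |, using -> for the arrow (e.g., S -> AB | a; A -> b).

Nullable set: {L}.
S -> KL: L nullable, giving K | KL.
Drop L -> ε.
L -> KL: L nullable, giving K | KL.
Unchanged (no nullable symbols): S -> bb; K -> SS; K -> bS; K -> e; L -> b.

S -> K | KL | bb; K -> e | SS | bS; L -> K | b | KL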